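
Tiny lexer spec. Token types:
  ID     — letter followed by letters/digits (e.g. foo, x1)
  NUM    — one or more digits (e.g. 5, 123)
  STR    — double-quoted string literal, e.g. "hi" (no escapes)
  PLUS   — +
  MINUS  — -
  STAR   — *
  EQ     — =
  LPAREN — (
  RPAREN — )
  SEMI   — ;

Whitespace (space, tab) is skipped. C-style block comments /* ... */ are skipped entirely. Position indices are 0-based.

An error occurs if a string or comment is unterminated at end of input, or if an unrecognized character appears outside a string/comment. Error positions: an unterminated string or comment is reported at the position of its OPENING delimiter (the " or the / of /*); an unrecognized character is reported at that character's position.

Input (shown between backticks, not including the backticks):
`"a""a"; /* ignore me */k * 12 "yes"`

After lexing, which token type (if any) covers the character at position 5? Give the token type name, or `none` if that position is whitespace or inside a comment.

pos=0: enter STRING mode
pos=0: emit STR "a" (now at pos=3)
pos=3: enter STRING mode
pos=3: emit STR "a" (now at pos=6)
pos=6: emit SEMI ';'
pos=8: enter COMMENT mode (saw '/*')
exit COMMENT mode (now at pos=23)
pos=23: emit ID 'k' (now at pos=24)
pos=25: emit STAR '*'
pos=27: emit NUM '12' (now at pos=29)
pos=30: enter STRING mode
pos=30: emit STR "yes" (now at pos=35)
DONE. 7 tokens: [STR, STR, SEMI, ID, STAR, NUM, STR]
Position 5: char is '"' -> STR

Answer: STR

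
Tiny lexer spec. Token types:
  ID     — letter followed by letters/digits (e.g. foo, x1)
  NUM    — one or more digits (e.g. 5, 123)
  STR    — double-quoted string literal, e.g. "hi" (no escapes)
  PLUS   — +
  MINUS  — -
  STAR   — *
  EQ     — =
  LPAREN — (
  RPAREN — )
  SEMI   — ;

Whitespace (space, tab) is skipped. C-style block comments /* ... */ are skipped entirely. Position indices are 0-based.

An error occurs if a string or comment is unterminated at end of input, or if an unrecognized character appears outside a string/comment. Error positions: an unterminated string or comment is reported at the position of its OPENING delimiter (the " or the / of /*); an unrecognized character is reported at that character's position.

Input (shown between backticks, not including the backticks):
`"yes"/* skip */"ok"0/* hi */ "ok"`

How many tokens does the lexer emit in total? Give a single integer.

Answer: 4

Derivation:
pos=0: enter STRING mode
pos=0: emit STR "yes" (now at pos=5)
pos=5: enter COMMENT mode (saw '/*')
exit COMMENT mode (now at pos=15)
pos=15: enter STRING mode
pos=15: emit STR "ok" (now at pos=19)
pos=19: emit NUM '0' (now at pos=20)
pos=20: enter COMMENT mode (saw '/*')
exit COMMENT mode (now at pos=28)
pos=29: enter STRING mode
pos=29: emit STR "ok" (now at pos=33)
DONE. 4 tokens: [STR, STR, NUM, STR]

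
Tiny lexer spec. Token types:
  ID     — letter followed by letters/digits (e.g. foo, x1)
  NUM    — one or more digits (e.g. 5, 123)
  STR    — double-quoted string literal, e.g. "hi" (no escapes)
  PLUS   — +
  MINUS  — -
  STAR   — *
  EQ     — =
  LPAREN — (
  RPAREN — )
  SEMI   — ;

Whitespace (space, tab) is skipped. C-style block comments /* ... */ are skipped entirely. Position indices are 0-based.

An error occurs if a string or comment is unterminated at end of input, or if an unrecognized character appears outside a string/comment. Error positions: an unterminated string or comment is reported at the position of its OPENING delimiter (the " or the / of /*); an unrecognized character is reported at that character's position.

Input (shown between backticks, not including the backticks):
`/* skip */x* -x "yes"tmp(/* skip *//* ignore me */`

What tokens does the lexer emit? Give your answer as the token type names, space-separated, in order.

Answer: ID STAR MINUS ID STR ID LPAREN

Derivation:
pos=0: enter COMMENT mode (saw '/*')
exit COMMENT mode (now at pos=10)
pos=10: emit ID 'x' (now at pos=11)
pos=11: emit STAR '*'
pos=13: emit MINUS '-'
pos=14: emit ID 'x' (now at pos=15)
pos=16: enter STRING mode
pos=16: emit STR "yes" (now at pos=21)
pos=21: emit ID 'tmp' (now at pos=24)
pos=24: emit LPAREN '('
pos=25: enter COMMENT mode (saw '/*')
exit COMMENT mode (now at pos=35)
pos=35: enter COMMENT mode (saw '/*')
exit COMMENT mode (now at pos=50)
DONE. 7 tokens: [ID, STAR, MINUS, ID, STR, ID, LPAREN]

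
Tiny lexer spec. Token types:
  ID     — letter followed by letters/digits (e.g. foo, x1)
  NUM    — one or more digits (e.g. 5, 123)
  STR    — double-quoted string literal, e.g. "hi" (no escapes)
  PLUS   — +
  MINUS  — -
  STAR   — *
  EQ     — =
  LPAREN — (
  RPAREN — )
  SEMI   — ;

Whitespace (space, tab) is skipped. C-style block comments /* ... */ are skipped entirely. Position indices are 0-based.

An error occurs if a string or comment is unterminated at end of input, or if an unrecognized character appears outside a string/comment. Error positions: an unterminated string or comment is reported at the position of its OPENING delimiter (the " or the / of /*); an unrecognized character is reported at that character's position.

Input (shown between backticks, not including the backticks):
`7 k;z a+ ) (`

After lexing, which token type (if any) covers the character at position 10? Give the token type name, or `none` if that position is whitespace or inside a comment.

pos=0: emit NUM '7' (now at pos=1)
pos=2: emit ID 'k' (now at pos=3)
pos=3: emit SEMI ';'
pos=4: emit ID 'z' (now at pos=5)
pos=6: emit ID 'a' (now at pos=7)
pos=7: emit PLUS '+'
pos=9: emit RPAREN ')'
pos=11: emit LPAREN '('
DONE. 8 tokens: [NUM, ID, SEMI, ID, ID, PLUS, RPAREN, LPAREN]
Position 10: char is ' ' -> none

Answer: none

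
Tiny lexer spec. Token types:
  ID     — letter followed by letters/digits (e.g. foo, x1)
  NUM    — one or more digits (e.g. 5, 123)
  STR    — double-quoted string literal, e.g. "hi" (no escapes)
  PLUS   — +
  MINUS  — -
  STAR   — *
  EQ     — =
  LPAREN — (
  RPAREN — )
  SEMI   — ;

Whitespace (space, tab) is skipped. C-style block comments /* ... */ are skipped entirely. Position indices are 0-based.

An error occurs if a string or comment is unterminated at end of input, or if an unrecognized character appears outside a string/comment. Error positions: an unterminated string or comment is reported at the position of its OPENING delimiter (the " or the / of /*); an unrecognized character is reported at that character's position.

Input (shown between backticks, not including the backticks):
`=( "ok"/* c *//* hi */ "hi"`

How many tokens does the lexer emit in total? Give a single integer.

pos=0: emit EQ '='
pos=1: emit LPAREN '('
pos=3: enter STRING mode
pos=3: emit STR "ok" (now at pos=7)
pos=7: enter COMMENT mode (saw '/*')
exit COMMENT mode (now at pos=14)
pos=14: enter COMMENT mode (saw '/*')
exit COMMENT mode (now at pos=22)
pos=23: enter STRING mode
pos=23: emit STR "hi" (now at pos=27)
DONE. 4 tokens: [EQ, LPAREN, STR, STR]

Answer: 4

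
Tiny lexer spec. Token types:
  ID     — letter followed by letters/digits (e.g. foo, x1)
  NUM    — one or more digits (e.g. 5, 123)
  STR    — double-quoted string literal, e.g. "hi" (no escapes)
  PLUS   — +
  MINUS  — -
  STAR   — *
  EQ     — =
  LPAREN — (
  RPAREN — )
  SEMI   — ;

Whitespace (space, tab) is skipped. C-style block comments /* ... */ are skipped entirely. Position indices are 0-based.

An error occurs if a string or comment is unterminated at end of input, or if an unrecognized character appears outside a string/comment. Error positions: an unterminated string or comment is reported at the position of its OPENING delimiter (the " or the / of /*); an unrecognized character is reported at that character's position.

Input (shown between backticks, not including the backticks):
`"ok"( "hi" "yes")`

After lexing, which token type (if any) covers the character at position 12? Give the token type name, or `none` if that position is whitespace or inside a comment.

Answer: STR

Derivation:
pos=0: enter STRING mode
pos=0: emit STR "ok" (now at pos=4)
pos=4: emit LPAREN '('
pos=6: enter STRING mode
pos=6: emit STR "hi" (now at pos=10)
pos=11: enter STRING mode
pos=11: emit STR "yes" (now at pos=16)
pos=16: emit RPAREN ')'
DONE. 5 tokens: [STR, LPAREN, STR, STR, RPAREN]
Position 12: char is 'y' -> STR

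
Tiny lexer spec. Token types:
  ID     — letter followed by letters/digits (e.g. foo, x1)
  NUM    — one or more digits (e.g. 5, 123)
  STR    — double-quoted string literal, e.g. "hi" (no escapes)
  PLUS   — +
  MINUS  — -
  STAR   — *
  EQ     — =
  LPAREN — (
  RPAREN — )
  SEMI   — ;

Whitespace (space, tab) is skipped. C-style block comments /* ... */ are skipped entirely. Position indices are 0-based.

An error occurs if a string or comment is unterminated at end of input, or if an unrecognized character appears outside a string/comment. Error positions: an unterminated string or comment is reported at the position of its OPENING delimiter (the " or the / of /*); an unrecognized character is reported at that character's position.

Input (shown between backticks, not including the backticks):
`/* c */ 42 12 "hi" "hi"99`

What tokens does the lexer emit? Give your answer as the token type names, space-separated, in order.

pos=0: enter COMMENT mode (saw '/*')
exit COMMENT mode (now at pos=7)
pos=8: emit NUM '42' (now at pos=10)
pos=11: emit NUM '12' (now at pos=13)
pos=14: enter STRING mode
pos=14: emit STR "hi" (now at pos=18)
pos=19: enter STRING mode
pos=19: emit STR "hi" (now at pos=23)
pos=23: emit NUM '99' (now at pos=25)
DONE. 5 tokens: [NUM, NUM, STR, STR, NUM]

Answer: NUM NUM STR STR NUM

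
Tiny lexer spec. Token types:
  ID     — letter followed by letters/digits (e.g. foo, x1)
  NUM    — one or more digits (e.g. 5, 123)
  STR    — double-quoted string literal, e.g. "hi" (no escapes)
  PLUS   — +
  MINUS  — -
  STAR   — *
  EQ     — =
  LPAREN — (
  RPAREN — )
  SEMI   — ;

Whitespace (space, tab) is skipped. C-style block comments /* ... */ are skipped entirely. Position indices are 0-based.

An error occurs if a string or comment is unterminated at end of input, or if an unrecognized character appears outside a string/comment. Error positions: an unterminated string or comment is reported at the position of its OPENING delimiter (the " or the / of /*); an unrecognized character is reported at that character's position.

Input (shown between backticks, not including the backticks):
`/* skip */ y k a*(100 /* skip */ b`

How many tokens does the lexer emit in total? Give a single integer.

Answer: 7

Derivation:
pos=0: enter COMMENT mode (saw '/*')
exit COMMENT mode (now at pos=10)
pos=11: emit ID 'y' (now at pos=12)
pos=13: emit ID 'k' (now at pos=14)
pos=15: emit ID 'a' (now at pos=16)
pos=16: emit STAR '*'
pos=17: emit LPAREN '('
pos=18: emit NUM '100' (now at pos=21)
pos=22: enter COMMENT mode (saw '/*')
exit COMMENT mode (now at pos=32)
pos=33: emit ID 'b' (now at pos=34)
DONE. 7 tokens: [ID, ID, ID, STAR, LPAREN, NUM, ID]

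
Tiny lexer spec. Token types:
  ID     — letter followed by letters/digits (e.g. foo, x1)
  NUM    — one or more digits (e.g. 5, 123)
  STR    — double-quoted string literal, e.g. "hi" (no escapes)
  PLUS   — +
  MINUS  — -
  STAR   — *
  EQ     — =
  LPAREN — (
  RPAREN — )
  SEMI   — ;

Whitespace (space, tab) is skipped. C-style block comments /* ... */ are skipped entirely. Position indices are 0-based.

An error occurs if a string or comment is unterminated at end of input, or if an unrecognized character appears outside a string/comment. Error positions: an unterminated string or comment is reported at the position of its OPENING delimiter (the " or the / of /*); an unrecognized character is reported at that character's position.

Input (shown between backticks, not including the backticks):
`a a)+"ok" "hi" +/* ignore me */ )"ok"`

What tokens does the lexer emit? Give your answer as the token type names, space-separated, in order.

pos=0: emit ID 'a' (now at pos=1)
pos=2: emit ID 'a' (now at pos=3)
pos=3: emit RPAREN ')'
pos=4: emit PLUS '+'
pos=5: enter STRING mode
pos=5: emit STR "ok" (now at pos=9)
pos=10: enter STRING mode
pos=10: emit STR "hi" (now at pos=14)
pos=15: emit PLUS '+'
pos=16: enter COMMENT mode (saw '/*')
exit COMMENT mode (now at pos=31)
pos=32: emit RPAREN ')'
pos=33: enter STRING mode
pos=33: emit STR "ok" (now at pos=37)
DONE. 9 tokens: [ID, ID, RPAREN, PLUS, STR, STR, PLUS, RPAREN, STR]

Answer: ID ID RPAREN PLUS STR STR PLUS RPAREN STR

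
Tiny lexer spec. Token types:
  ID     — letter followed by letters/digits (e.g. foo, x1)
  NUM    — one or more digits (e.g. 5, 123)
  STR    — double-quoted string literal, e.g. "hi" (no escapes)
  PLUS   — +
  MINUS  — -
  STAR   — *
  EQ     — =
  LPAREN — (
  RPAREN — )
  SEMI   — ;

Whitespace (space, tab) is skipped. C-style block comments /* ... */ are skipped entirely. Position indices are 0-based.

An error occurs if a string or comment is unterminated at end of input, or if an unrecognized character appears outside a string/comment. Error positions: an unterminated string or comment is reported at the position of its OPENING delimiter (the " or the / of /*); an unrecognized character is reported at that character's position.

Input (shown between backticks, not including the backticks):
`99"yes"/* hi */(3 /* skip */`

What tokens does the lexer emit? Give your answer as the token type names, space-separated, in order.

pos=0: emit NUM '99' (now at pos=2)
pos=2: enter STRING mode
pos=2: emit STR "yes" (now at pos=7)
pos=7: enter COMMENT mode (saw '/*')
exit COMMENT mode (now at pos=15)
pos=15: emit LPAREN '('
pos=16: emit NUM '3' (now at pos=17)
pos=18: enter COMMENT mode (saw '/*')
exit COMMENT mode (now at pos=28)
DONE. 4 tokens: [NUM, STR, LPAREN, NUM]

Answer: NUM STR LPAREN NUM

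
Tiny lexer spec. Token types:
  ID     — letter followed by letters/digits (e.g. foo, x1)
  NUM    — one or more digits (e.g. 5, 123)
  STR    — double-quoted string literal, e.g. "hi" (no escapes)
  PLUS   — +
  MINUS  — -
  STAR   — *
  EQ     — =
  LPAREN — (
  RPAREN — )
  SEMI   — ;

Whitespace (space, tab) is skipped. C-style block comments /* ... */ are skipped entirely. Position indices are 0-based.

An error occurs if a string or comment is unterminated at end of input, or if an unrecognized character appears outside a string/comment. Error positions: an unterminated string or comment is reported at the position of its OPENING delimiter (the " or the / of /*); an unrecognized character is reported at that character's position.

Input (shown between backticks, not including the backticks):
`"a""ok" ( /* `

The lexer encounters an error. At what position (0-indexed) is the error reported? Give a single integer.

Answer: 10

Derivation:
pos=0: enter STRING mode
pos=0: emit STR "a" (now at pos=3)
pos=3: enter STRING mode
pos=3: emit STR "ok" (now at pos=7)
pos=8: emit LPAREN '('
pos=10: enter COMMENT mode (saw '/*')
pos=10: ERROR — unterminated comment (reached EOF)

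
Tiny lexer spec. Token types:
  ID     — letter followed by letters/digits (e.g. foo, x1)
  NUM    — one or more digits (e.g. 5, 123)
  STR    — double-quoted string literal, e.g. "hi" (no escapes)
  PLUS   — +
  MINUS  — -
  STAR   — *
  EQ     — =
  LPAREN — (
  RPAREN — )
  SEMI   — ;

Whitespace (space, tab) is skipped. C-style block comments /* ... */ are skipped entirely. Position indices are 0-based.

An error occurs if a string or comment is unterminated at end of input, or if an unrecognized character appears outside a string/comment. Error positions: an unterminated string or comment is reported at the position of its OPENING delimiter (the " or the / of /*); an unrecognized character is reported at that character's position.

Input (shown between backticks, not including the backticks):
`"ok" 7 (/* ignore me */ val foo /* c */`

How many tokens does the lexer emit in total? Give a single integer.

Answer: 5

Derivation:
pos=0: enter STRING mode
pos=0: emit STR "ok" (now at pos=4)
pos=5: emit NUM '7' (now at pos=6)
pos=7: emit LPAREN '('
pos=8: enter COMMENT mode (saw '/*')
exit COMMENT mode (now at pos=23)
pos=24: emit ID 'val' (now at pos=27)
pos=28: emit ID 'foo' (now at pos=31)
pos=32: enter COMMENT mode (saw '/*')
exit COMMENT mode (now at pos=39)
DONE. 5 tokens: [STR, NUM, LPAREN, ID, ID]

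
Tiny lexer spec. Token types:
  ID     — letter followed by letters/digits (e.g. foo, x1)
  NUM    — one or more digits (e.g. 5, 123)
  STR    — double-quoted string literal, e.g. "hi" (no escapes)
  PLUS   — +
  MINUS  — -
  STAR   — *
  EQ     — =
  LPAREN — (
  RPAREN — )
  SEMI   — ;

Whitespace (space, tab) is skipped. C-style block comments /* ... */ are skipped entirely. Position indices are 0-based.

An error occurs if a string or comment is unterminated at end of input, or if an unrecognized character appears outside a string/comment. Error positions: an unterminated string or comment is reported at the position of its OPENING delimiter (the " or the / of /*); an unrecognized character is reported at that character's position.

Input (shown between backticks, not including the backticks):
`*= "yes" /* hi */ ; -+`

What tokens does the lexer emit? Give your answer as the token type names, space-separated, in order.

Answer: STAR EQ STR SEMI MINUS PLUS

Derivation:
pos=0: emit STAR '*'
pos=1: emit EQ '='
pos=3: enter STRING mode
pos=3: emit STR "yes" (now at pos=8)
pos=9: enter COMMENT mode (saw '/*')
exit COMMENT mode (now at pos=17)
pos=18: emit SEMI ';'
pos=20: emit MINUS '-'
pos=21: emit PLUS '+'
DONE. 6 tokens: [STAR, EQ, STR, SEMI, MINUS, PLUS]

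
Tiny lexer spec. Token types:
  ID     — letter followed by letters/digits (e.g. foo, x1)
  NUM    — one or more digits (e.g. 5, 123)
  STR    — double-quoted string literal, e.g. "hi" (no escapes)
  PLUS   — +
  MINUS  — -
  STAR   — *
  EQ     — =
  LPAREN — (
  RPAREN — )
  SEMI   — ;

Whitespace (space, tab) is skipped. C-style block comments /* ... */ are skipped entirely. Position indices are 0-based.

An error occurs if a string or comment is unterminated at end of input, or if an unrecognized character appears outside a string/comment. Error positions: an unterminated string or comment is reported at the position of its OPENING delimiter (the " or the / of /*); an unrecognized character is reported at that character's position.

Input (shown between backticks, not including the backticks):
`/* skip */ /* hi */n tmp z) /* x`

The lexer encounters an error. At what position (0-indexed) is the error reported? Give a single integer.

pos=0: enter COMMENT mode (saw '/*')
exit COMMENT mode (now at pos=10)
pos=11: enter COMMENT mode (saw '/*')
exit COMMENT mode (now at pos=19)
pos=19: emit ID 'n' (now at pos=20)
pos=21: emit ID 'tmp' (now at pos=24)
pos=25: emit ID 'z' (now at pos=26)
pos=26: emit RPAREN ')'
pos=28: enter COMMENT mode (saw '/*')
pos=28: ERROR — unterminated comment (reached EOF)

Answer: 28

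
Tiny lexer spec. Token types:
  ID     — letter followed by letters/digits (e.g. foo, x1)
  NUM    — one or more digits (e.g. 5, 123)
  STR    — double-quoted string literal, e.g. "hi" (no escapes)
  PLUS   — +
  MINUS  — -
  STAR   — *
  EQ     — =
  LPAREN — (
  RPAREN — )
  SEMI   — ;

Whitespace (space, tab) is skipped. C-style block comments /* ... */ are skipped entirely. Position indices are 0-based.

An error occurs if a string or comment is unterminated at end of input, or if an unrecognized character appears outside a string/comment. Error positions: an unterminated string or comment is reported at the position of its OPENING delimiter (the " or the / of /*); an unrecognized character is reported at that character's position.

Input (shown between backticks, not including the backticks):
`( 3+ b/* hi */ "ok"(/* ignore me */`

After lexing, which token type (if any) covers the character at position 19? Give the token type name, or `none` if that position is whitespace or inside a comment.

pos=0: emit LPAREN '('
pos=2: emit NUM '3' (now at pos=3)
pos=3: emit PLUS '+'
pos=5: emit ID 'b' (now at pos=6)
pos=6: enter COMMENT mode (saw '/*')
exit COMMENT mode (now at pos=14)
pos=15: enter STRING mode
pos=15: emit STR "ok" (now at pos=19)
pos=19: emit LPAREN '('
pos=20: enter COMMENT mode (saw '/*')
exit COMMENT mode (now at pos=35)
DONE. 6 tokens: [LPAREN, NUM, PLUS, ID, STR, LPAREN]
Position 19: char is '(' -> LPAREN

Answer: LPAREN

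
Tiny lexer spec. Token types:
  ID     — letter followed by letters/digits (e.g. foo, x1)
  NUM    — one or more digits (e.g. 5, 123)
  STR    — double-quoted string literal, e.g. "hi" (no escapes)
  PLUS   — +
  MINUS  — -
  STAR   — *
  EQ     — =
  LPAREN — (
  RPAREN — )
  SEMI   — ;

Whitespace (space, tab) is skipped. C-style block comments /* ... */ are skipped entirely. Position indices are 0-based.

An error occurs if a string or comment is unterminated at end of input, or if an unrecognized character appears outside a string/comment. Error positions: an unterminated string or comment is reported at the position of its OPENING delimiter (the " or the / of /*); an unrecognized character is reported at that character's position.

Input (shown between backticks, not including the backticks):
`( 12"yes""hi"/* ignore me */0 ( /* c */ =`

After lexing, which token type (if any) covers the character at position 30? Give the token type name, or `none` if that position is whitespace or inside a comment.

pos=0: emit LPAREN '('
pos=2: emit NUM '12' (now at pos=4)
pos=4: enter STRING mode
pos=4: emit STR "yes" (now at pos=9)
pos=9: enter STRING mode
pos=9: emit STR "hi" (now at pos=13)
pos=13: enter COMMENT mode (saw '/*')
exit COMMENT mode (now at pos=28)
pos=28: emit NUM '0' (now at pos=29)
pos=30: emit LPAREN '('
pos=32: enter COMMENT mode (saw '/*')
exit COMMENT mode (now at pos=39)
pos=40: emit EQ '='
DONE. 7 tokens: [LPAREN, NUM, STR, STR, NUM, LPAREN, EQ]
Position 30: char is '(' -> LPAREN

Answer: LPAREN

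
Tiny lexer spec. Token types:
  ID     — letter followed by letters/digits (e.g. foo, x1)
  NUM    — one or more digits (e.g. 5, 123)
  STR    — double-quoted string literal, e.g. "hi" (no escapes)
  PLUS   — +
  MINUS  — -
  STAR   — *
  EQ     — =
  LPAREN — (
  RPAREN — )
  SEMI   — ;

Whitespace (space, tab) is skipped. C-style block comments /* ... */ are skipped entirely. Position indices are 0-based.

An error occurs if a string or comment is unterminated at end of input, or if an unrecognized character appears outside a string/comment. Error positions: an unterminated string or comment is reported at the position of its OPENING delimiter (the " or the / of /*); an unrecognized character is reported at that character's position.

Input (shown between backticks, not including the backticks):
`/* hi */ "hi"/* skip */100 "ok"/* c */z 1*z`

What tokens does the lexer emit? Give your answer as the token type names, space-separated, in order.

Answer: STR NUM STR ID NUM STAR ID

Derivation:
pos=0: enter COMMENT mode (saw '/*')
exit COMMENT mode (now at pos=8)
pos=9: enter STRING mode
pos=9: emit STR "hi" (now at pos=13)
pos=13: enter COMMENT mode (saw '/*')
exit COMMENT mode (now at pos=23)
pos=23: emit NUM '100' (now at pos=26)
pos=27: enter STRING mode
pos=27: emit STR "ok" (now at pos=31)
pos=31: enter COMMENT mode (saw '/*')
exit COMMENT mode (now at pos=38)
pos=38: emit ID 'z' (now at pos=39)
pos=40: emit NUM '1' (now at pos=41)
pos=41: emit STAR '*'
pos=42: emit ID 'z' (now at pos=43)
DONE. 7 tokens: [STR, NUM, STR, ID, NUM, STAR, ID]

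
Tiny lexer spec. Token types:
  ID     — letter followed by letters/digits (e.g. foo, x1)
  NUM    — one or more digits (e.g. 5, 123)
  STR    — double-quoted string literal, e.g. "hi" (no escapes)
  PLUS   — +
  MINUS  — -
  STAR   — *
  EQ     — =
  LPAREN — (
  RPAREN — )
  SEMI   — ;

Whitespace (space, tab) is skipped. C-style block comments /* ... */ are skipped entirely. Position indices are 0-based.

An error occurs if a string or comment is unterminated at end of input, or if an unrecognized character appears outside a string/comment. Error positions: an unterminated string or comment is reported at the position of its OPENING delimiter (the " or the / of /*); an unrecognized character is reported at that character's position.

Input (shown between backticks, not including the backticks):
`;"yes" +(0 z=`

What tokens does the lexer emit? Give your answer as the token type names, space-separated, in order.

pos=0: emit SEMI ';'
pos=1: enter STRING mode
pos=1: emit STR "yes" (now at pos=6)
pos=7: emit PLUS '+'
pos=8: emit LPAREN '('
pos=9: emit NUM '0' (now at pos=10)
pos=11: emit ID 'z' (now at pos=12)
pos=12: emit EQ '='
DONE. 7 tokens: [SEMI, STR, PLUS, LPAREN, NUM, ID, EQ]

Answer: SEMI STR PLUS LPAREN NUM ID EQ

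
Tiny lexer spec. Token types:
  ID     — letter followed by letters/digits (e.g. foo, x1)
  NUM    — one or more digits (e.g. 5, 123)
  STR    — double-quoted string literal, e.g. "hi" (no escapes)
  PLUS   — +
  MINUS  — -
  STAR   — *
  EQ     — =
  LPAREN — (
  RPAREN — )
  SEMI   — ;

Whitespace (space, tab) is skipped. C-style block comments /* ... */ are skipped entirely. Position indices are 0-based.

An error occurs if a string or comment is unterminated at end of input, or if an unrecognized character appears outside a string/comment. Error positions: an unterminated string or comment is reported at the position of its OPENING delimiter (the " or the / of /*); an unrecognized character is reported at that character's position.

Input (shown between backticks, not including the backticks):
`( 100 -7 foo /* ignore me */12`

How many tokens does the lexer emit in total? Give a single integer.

pos=0: emit LPAREN '('
pos=2: emit NUM '100' (now at pos=5)
pos=6: emit MINUS '-'
pos=7: emit NUM '7' (now at pos=8)
pos=9: emit ID 'foo' (now at pos=12)
pos=13: enter COMMENT mode (saw '/*')
exit COMMENT mode (now at pos=28)
pos=28: emit NUM '12' (now at pos=30)
DONE. 6 tokens: [LPAREN, NUM, MINUS, NUM, ID, NUM]

Answer: 6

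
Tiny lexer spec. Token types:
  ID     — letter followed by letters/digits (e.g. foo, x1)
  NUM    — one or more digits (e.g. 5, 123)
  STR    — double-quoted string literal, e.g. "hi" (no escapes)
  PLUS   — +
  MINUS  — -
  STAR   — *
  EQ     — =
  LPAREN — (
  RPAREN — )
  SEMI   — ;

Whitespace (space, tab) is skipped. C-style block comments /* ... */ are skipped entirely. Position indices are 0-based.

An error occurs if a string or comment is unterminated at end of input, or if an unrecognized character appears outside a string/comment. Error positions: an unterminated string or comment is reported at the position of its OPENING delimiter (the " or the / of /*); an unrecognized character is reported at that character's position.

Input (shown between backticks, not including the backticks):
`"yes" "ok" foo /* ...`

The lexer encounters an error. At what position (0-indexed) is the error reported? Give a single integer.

pos=0: enter STRING mode
pos=0: emit STR "yes" (now at pos=5)
pos=6: enter STRING mode
pos=6: emit STR "ok" (now at pos=10)
pos=11: emit ID 'foo' (now at pos=14)
pos=15: enter COMMENT mode (saw '/*')
pos=15: ERROR — unterminated comment (reached EOF)

Answer: 15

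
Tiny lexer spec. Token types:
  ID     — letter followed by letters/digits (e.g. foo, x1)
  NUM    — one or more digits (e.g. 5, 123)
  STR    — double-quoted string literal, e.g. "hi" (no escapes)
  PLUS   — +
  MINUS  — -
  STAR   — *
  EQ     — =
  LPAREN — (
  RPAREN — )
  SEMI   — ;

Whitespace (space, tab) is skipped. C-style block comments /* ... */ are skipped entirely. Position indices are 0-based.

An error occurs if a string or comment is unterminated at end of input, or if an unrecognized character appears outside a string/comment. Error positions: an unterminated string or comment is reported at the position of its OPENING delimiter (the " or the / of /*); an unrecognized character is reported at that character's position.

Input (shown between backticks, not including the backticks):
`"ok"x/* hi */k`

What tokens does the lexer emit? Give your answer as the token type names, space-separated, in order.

pos=0: enter STRING mode
pos=0: emit STR "ok" (now at pos=4)
pos=4: emit ID 'x' (now at pos=5)
pos=5: enter COMMENT mode (saw '/*')
exit COMMENT mode (now at pos=13)
pos=13: emit ID 'k' (now at pos=14)
DONE. 3 tokens: [STR, ID, ID]

Answer: STR ID ID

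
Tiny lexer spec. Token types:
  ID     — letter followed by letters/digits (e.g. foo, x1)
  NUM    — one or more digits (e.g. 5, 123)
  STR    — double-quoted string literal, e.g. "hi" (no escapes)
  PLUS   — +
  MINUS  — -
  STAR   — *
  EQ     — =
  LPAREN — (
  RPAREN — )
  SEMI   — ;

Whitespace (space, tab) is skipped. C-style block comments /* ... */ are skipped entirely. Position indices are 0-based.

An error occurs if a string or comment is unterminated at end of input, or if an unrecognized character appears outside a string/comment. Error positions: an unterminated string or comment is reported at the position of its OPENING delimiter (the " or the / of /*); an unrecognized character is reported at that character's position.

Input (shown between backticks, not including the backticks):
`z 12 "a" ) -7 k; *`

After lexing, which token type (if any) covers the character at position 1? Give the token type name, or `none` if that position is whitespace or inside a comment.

Answer: none

Derivation:
pos=0: emit ID 'z' (now at pos=1)
pos=2: emit NUM '12' (now at pos=4)
pos=5: enter STRING mode
pos=5: emit STR "a" (now at pos=8)
pos=9: emit RPAREN ')'
pos=11: emit MINUS '-'
pos=12: emit NUM '7' (now at pos=13)
pos=14: emit ID 'k' (now at pos=15)
pos=15: emit SEMI ';'
pos=17: emit STAR '*'
DONE. 9 tokens: [ID, NUM, STR, RPAREN, MINUS, NUM, ID, SEMI, STAR]
Position 1: char is ' ' -> none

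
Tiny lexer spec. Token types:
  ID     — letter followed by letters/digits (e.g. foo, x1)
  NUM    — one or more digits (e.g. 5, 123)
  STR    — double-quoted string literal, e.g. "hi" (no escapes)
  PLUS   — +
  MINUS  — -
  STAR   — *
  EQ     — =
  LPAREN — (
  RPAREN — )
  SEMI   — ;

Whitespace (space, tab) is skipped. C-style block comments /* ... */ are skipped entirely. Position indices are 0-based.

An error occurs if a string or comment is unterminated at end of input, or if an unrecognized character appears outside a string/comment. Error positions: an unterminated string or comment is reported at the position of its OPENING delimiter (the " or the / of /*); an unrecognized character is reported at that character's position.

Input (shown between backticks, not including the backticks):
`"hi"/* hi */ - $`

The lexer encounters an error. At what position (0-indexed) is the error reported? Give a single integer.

pos=0: enter STRING mode
pos=0: emit STR "hi" (now at pos=4)
pos=4: enter COMMENT mode (saw '/*')
exit COMMENT mode (now at pos=12)
pos=13: emit MINUS '-'
pos=15: ERROR — unrecognized char '$'

Answer: 15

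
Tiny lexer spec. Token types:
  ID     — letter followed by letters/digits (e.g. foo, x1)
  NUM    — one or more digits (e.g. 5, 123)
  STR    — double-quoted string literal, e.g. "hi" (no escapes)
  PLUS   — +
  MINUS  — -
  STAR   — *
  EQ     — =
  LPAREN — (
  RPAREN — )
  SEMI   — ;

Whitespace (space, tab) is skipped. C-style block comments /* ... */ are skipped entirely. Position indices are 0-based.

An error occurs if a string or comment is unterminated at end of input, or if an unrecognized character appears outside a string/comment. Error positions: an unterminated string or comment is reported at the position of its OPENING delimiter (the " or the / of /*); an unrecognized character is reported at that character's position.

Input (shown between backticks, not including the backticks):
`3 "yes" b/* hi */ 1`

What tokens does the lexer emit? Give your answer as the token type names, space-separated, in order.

pos=0: emit NUM '3' (now at pos=1)
pos=2: enter STRING mode
pos=2: emit STR "yes" (now at pos=7)
pos=8: emit ID 'b' (now at pos=9)
pos=9: enter COMMENT mode (saw '/*')
exit COMMENT mode (now at pos=17)
pos=18: emit NUM '1' (now at pos=19)
DONE. 4 tokens: [NUM, STR, ID, NUM]

Answer: NUM STR ID NUM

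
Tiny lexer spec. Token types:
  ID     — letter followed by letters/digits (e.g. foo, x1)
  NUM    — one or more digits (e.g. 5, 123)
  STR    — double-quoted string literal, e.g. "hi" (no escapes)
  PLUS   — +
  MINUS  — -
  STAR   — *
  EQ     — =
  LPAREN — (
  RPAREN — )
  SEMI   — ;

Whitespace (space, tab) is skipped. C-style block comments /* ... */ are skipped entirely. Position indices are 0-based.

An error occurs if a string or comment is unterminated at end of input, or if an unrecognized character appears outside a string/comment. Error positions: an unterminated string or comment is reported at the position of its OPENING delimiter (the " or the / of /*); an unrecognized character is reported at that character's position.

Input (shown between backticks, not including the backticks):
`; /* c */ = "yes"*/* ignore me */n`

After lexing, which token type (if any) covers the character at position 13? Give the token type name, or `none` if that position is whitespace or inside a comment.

Answer: STR

Derivation:
pos=0: emit SEMI ';'
pos=2: enter COMMENT mode (saw '/*')
exit COMMENT mode (now at pos=9)
pos=10: emit EQ '='
pos=12: enter STRING mode
pos=12: emit STR "yes" (now at pos=17)
pos=17: emit STAR '*'
pos=18: enter COMMENT mode (saw '/*')
exit COMMENT mode (now at pos=33)
pos=33: emit ID 'n' (now at pos=34)
DONE. 5 tokens: [SEMI, EQ, STR, STAR, ID]
Position 13: char is 'y' -> STR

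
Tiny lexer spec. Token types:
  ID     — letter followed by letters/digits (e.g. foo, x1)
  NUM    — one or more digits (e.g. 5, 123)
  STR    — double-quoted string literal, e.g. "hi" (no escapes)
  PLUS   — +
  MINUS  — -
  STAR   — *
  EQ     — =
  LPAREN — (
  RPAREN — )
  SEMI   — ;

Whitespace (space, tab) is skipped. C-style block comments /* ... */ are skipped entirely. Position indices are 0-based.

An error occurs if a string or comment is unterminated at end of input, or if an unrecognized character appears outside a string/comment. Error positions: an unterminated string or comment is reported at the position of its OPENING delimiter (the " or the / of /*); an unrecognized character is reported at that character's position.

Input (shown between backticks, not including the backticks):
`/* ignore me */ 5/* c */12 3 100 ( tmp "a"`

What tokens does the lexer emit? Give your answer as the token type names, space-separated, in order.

Answer: NUM NUM NUM NUM LPAREN ID STR

Derivation:
pos=0: enter COMMENT mode (saw '/*')
exit COMMENT mode (now at pos=15)
pos=16: emit NUM '5' (now at pos=17)
pos=17: enter COMMENT mode (saw '/*')
exit COMMENT mode (now at pos=24)
pos=24: emit NUM '12' (now at pos=26)
pos=27: emit NUM '3' (now at pos=28)
pos=29: emit NUM '100' (now at pos=32)
pos=33: emit LPAREN '('
pos=35: emit ID 'tmp' (now at pos=38)
pos=39: enter STRING mode
pos=39: emit STR "a" (now at pos=42)
DONE. 7 tokens: [NUM, NUM, NUM, NUM, LPAREN, ID, STR]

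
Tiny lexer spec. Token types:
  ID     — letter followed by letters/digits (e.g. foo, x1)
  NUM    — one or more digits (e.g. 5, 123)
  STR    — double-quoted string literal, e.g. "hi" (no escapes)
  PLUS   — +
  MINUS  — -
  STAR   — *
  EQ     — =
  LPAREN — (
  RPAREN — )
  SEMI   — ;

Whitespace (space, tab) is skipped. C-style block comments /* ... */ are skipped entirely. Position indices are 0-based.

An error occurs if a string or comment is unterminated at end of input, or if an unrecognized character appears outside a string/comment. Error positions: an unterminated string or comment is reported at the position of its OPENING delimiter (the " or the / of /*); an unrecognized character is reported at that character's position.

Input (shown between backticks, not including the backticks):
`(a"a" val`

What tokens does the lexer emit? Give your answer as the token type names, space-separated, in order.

Answer: LPAREN ID STR ID

Derivation:
pos=0: emit LPAREN '('
pos=1: emit ID 'a' (now at pos=2)
pos=2: enter STRING mode
pos=2: emit STR "a" (now at pos=5)
pos=6: emit ID 'val' (now at pos=9)
DONE. 4 tokens: [LPAREN, ID, STR, ID]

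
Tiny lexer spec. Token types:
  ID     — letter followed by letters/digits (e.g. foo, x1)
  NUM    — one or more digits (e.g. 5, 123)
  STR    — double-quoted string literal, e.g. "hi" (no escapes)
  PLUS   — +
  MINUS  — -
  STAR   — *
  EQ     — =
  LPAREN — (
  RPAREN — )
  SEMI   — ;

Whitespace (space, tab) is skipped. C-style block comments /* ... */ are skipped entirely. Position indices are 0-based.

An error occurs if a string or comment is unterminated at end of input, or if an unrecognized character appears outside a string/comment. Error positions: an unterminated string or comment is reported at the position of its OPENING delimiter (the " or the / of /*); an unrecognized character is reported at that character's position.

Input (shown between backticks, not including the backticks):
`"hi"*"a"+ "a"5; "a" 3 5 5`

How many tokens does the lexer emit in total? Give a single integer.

Answer: 11

Derivation:
pos=0: enter STRING mode
pos=0: emit STR "hi" (now at pos=4)
pos=4: emit STAR '*'
pos=5: enter STRING mode
pos=5: emit STR "a" (now at pos=8)
pos=8: emit PLUS '+'
pos=10: enter STRING mode
pos=10: emit STR "a" (now at pos=13)
pos=13: emit NUM '5' (now at pos=14)
pos=14: emit SEMI ';'
pos=16: enter STRING mode
pos=16: emit STR "a" (now at pos=19)
pos=20: emit NUM '3' (now at pos=21)
pos=22: emit NUM '5' (now at pos=23)
pos=24: emit NUM '5' (now at pos=25)
DONE. 11 tokens: [STR, STAR, STR, PLUS, STR, NUM, SEMI, STR, NUM, NUM, NUM]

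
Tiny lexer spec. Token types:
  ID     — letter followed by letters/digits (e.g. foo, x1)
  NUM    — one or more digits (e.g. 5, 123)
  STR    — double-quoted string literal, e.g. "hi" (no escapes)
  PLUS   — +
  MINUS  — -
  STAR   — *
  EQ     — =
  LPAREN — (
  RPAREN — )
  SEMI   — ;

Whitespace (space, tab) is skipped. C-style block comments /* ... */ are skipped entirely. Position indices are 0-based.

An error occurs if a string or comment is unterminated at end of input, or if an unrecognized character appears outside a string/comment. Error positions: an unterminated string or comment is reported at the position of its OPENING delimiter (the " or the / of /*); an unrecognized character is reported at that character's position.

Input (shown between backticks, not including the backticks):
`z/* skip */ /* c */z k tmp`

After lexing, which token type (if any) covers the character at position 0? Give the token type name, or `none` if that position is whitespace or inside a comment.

pos=0: emit ID 'z' (now at pos=1)
pos=1: enter COMMENT mode (saw '/*')
exit COMMENT mode (now at pos=11)
pos=12: enter COMMENT mode (saw '/*')
exit COMMENT mode (now at pos=19)
pos=19: emit ID 'z' (now at pos=20)
pos=21: emit ID 'k' (now at pos=22)
pos=23: emit ID 'tmp' (now at pos=26)
DONE. 4 tokens: [ID, ID, ID, ID]
Position 0: char is 'z' -> ID

Answer: ID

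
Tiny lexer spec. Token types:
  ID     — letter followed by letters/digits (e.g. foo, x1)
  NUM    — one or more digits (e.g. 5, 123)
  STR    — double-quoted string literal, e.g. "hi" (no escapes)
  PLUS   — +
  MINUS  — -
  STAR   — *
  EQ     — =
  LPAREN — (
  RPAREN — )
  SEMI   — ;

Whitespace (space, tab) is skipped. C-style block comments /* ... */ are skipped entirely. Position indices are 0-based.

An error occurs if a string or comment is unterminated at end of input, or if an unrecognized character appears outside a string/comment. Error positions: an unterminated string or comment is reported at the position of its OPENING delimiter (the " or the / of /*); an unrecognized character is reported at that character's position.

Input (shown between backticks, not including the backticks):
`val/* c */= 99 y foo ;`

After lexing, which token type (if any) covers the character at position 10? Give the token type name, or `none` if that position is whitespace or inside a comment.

Answer: EQ

Derivation:
pos=0: emit ID 'val' (now at pos=3)
pos=3: enter COMMENT mode (saw '/*')
exit COMMENT mode (now at pos=10)
pos=10: emit EQ '='
pos=12: emit NUM '99' (now at pos=14)
pos=15: emit ID 'y' (now at pos=16)
pos=17: emit ID 'foo' (now at pos=20)
pos=21: emit SEMI ';'
DONE. 6 tokens: [ID, EQ, NUM, ID, ID, SEMI]
Position 10: char is '=' -> EQ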